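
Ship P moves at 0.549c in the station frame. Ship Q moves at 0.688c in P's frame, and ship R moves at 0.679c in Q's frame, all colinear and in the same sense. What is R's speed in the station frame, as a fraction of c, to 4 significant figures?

Compose boost 2: (0.688 + 0.549)/(1 + 0.688×0.549) = 1.237/1.37771 = 0.897865
Compose boost 3: (0.679 + 0.897865)/(1 + 0.679×0.897865) = 1.57687/1.60965 = 0.9796

u ≈ 0.9796c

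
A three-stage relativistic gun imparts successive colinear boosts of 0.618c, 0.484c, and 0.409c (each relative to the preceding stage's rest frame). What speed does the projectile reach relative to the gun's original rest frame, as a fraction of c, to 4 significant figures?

Compose boost 2: (0.484 + 0.618)/(1 + 0.484×0.618) = 1.102/1.29911 = 0.848272
Compose boost 3: (0.409 + 0.848272)/(1 + 0.409×0.848272) = 1.25727/1.34694 = 0.9334

u ≈ 0.9334c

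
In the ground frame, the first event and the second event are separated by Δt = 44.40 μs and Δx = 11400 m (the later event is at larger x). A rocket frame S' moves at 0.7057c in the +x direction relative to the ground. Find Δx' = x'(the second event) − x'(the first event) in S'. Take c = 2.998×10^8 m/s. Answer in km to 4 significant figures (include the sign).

Δx' ≈ 2.832 km

γ = 1/√(1 − 0.7057²) = 1.41141
Δx' = γ(Δx − vΔt) = 1.41141 × (11400 m − 0.7057×(2.998×10^8 m/s)×44.40×10^-6 s)
= 1.41141 × (2006.34 m) = 2.832 km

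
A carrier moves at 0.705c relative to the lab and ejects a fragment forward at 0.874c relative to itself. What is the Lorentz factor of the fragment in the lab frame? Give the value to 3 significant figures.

γ ≈ 4.69

u_lab = (0.874 + 0.705)/(1 + 0.874×0.705) = 1.579/1.61617 = 0.977001
γ = 1/√(1 − 0.977001²) = 4.69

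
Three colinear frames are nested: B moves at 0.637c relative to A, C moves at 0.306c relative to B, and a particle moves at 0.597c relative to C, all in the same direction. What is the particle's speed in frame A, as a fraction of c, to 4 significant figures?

u ≈ 0.9422c

Compose boost 2: (0.306 + 0.637)/(1 + 0.306×0.637) = 0.9430/1.19492 = 0.789173
Compose boost 3: (0.597 + 0.789173)/(1 + 0.597×0.789173) = 1.38617/1.47114 = 0.9422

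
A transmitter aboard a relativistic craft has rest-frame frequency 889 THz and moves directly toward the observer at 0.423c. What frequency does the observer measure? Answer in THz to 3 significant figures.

Relativistic Doppler: f_obs = f_src √((1+β)/(1−β))
= 889 × √(1.4230/0.57700) = 889 × 1.5704 = 1400 THz

f_obs ≈ 1400 THz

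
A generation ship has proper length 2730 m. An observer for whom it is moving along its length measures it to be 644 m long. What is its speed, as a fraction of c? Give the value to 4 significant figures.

β ≈ 0.9718

γ = L₀/L = 2730/644 = 4.23913
β = √(1 − 1/γ²) = 0.9718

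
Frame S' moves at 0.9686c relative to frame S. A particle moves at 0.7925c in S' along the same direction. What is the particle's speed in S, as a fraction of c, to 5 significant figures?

u ≈ 0.99631c

Relativistic velocity addition: u = (u' + v)/(1 + u'v/c²)
= (0.7925 + 0.9686)/(1 + 0.7925×0.9686) = 1.7611/1.767616 = 0.99631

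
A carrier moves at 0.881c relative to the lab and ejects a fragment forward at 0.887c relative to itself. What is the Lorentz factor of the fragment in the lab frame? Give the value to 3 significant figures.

γ ≈ 8.15

u_lab = (0.887 + 0.881)/(1 + 0.887×0.881) = 1.768/1.78145 = 0.992452
γ = 1/√(1 − 0.992452²) = 8.15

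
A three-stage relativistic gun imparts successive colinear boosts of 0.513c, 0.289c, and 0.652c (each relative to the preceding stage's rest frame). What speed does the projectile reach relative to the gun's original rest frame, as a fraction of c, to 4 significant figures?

Compose boost 2: (0.289 + 0.513)/(1 + 0.289×0.513) = 0.8020/1.14826 = 0.698450
Compose boost 3: (0.652 + 0.698450)/(1 + 0.652×0.698450) = 1.35045/1.45539 = 0.9279

u ≈ 0.9279c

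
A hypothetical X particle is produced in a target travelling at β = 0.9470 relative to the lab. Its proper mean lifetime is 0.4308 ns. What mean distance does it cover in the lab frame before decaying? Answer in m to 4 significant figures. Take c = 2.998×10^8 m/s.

d ≈ 0.3807 m

γ = 1/√(1 − 0.9470²) = 3.11300
Dilated lifetime: Δt = γτ₀ = 3.11300 × 0.4308 ns = 1.34108 ns
d = vΔt = 0.9470c × 1.34108 ns = 2.83911×10^8 m/s × 1.34108×10^-9 s = 0.3807 m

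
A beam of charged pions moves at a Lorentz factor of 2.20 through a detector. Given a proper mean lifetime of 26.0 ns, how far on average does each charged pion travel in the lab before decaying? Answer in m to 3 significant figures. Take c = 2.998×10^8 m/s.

β = √(1 − 1/γ²) = √(1 − 1/2.20²) = 0.89072
Dilated lifetime: Δt = γτ₀ = 2.20 × 26.0 ns = 57.200 ns
d = vΔt = 0.89072c × 57.200 ns = 2.6704×10^8 m/s × 5.7200×10^-8 s = 15.3 m

d ≈ 15.3 m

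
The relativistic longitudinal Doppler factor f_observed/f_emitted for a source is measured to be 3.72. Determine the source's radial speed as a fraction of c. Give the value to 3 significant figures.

β ≈ 0.865

f_obs/f_src = √((1+β)/(1−β)) = 3.72  ⇒  (1+β)/(1−β) = 13.838
β = |1 − D²|/(1 + D²) = |1 − 13.838|/(1 + 13.838) = 0.865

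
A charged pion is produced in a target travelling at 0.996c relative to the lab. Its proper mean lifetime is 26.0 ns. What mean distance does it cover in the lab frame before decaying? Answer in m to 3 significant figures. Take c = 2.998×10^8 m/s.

γ = 1/√(1 − 0.996²) = 11.192
Dilated lifetime: Δt = γτ₀ = 11.192 × 26.0 ns = 290.98 ns
d = vΔt = 0.996c × 290.98 ns = 2.9860×10^8 m/s × 2.9098×10^-7 s = 86.9 m

d ≈ 86.9 m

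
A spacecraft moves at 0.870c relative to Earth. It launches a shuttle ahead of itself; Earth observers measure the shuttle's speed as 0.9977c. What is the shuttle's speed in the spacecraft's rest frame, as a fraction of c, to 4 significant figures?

u' ≈ 0.9674c

Inverse velocity addition: u' = (u − v)/(1 − uv/c²)
= (0.9977 − 0.870)/(1 − 0.9977×0.870) = 0.1277/0.132001 = 0.9674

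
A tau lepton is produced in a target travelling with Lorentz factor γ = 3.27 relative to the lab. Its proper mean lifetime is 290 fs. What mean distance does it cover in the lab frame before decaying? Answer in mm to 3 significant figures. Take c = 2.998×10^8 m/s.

β = √(1 − 1/γ²) = √(1 − 1/3.27²) = 0.95209
Dilated lifetime: Δt = γτ₀ = 3.27 × 290 fs = 948.30 fs
d = vΔt = 0.95209c × 948.30 fs = 2.8544×10^8 m/s × 9.4830×10^-13 s = 0.271 mm

d ≈ 0.271 mm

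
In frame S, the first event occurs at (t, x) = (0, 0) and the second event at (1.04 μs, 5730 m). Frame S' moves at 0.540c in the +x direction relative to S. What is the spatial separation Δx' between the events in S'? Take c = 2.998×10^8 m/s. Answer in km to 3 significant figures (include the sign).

γ = 1/√(1 − 0.540²) = 1.1881
Δx' = γ(Δx − vΔt) = 1.1881 × (5730 m − 0.540×(2.998×10^8 m/s)×1.04×10^-6 s)
= 1.1881 × (5561.6 m) = 6.61 km

Δx' ≈ 6.61 km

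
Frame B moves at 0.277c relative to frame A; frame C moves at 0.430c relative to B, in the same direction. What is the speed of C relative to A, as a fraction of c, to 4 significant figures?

Compose boost 2: (0.430 + 0.277)/(1 + 0.430×0.277) = 0.7070/1.11911 = 0.6318

u ≈ 0.6318c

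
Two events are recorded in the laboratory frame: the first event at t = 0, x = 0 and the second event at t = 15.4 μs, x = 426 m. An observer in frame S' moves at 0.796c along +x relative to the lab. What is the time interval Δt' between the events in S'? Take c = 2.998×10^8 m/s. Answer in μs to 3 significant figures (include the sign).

Δt' ≈ 23.6 μs

γ = 1/√(1 − 0.796²) = 1.6521
Δt' = γ(Δt − vΔx/c²) = 1.6521 × (15.4 μs − 0.796×426 m / (2.998×10^8 m/s))
= 1.6521 × (14.269 μs) = 23.6 μs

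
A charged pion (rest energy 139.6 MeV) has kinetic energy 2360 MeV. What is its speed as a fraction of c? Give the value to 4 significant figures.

γ = 1 + K/(m₀c²) = 1 + 2360/139.6 = 17.9054
β = √(1 − 1/γ²) = 0.9984

β ≈ 0.9984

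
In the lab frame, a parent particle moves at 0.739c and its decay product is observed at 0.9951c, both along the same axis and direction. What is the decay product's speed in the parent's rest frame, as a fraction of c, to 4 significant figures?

Inverse velocity addition: u' = (u − v)/(1 − uv/c²)
= (0.9951 − 0.739)/(1 − 0.9951×0.739) = 0.2561/0.264621 = 0.9678

u' ≈ 0.9678c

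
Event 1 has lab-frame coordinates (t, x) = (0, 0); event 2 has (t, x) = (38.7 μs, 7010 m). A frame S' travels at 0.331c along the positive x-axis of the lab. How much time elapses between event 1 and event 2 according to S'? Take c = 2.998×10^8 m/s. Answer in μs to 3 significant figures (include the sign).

Δt' ≈ 32.8 μs

γ = 1/√(1 − 0.331²) = 1.0597
Δt' = γ(Δt − vΔx/c²) = 1.0597 × (38.7 μs − 0.331×7010 m / (2.998×10^8 m/s))
= 1.0597 × (30.960 μs) = 32.8 μs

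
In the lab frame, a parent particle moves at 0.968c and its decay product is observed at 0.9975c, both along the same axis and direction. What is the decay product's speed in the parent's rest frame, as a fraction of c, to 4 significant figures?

Inverse velocity addition: u' = (u − v)/(1 − uv/c²)
= (0.9975 − 0.968)/(1 − 0.9975×0.968) = 0.02950/0.0344200 = 0.8571

u' ≈ 0.8571c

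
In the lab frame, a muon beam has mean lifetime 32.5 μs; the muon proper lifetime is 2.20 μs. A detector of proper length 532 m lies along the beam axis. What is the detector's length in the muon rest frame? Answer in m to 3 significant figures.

Time dilation ⇒ γ = Δt/τ₀ = 32.5/2.20 = 14.773
Length contraction: L = L₀/γ = 532/14.773 = 36.0 m

L ≈ 36.0 m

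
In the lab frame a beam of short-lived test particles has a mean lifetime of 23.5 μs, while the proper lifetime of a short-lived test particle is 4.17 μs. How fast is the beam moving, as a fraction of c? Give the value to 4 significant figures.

β ≈ 0.9841

γ = Δt/τ₀ = 23.5/4.17 = 5.63549
β = √(1 − 1/γ²) = √(1 − 1/5.63549²) = 0.9841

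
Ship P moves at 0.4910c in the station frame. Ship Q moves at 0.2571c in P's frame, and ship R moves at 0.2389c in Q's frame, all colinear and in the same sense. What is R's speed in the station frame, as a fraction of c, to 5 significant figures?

u ≈ 0.77946c

Compose boost 2: (0.2571 + 0.4910)/(1 + 0.2571×0.4910) = 0.74810/1.126236 = 0.6642479
Compose boost 3: (0.2389 + 0.6642479)/(1 + 0.2389×0.6642479) = 0.9031479/1.158689 = 0.77946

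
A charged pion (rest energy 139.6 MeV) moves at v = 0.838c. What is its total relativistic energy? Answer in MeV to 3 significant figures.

E ≈ 256 MeV

γ = 1/√(1 − 0.838²) = 1.8326
E = γm₀c² = 1.8326 × 139.6 MeV = 256 MeV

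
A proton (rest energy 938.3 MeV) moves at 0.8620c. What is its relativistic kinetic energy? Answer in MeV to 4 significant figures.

K ≈ 912.7 MeV

γ = 1/√(1 − 0.8620²) = 1.97274
K = (γ − 1)m₀c² = (1.97274 − 1) × 938.3 MeV = 0.972743 × 938.3 MeV = 912.7 MeV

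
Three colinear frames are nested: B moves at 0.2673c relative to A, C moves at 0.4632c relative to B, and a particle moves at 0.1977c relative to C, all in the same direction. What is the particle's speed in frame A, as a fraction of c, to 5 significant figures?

Compose boost 2: (0.4632 + 0.2673)/(1 + 0.4632×0.2673) = 0.73050/1.123813 = 0.6500190
Compose boost 3: (0.1977 + 0.6500190)/(1 + 0.1977×0.6500190) = 0.8477190/1.128509 = 0.75119

u ≈ 0.75119c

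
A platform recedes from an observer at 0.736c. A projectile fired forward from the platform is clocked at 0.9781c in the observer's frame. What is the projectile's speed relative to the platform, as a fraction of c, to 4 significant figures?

u' ≈ 0.8643c

Inverse velocity addition: u' = (u − v)/(1 − uv/c²)
= (0.9781 − 0.736)/(1 − 0.9781×0.736) = 0.2421/0.280118 = 0.8643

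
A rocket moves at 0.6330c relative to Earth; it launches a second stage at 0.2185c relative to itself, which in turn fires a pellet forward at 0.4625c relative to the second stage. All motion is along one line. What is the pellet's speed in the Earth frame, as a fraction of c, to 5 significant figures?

Compose boost 2: (0.2185 + 0.6330)/(1 + 0.2185×0.6330) = 0.85150/1.138311 = 0.7480384
Compose boost 3: (0.4625 + 0.7480384)/(1 + 0.4625×0.7480384) = 1.210538/1.345968 = 0.89938

u ≈ 0.89938c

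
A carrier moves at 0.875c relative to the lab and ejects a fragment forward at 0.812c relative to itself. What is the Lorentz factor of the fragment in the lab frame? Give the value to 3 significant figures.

γ ≈ 6.05

u_lab = (0.812 + 0.875)/(1 + 0.812×0.875) = 1.687/1.71050 = 0.986261
γ = 1/√(1 − 0.986261²) = 6.05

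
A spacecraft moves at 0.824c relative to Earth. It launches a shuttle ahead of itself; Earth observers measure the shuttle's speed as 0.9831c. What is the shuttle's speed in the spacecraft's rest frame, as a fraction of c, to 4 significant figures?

u' ≈ 0.8377c

Inverse velocity addition: u' = (u − v)/(1 − uv/c²)
= (0.9831 − 0.824)/(1 − 0.9831×0.824) = 0.1591/0.189926 = 0.8377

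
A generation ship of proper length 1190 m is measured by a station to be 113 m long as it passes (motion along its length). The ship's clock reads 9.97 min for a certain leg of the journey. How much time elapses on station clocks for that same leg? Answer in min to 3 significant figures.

Δt ≈ 105 min

Length contraction ⇒ γ = L₀/L = 1190/113 = 10.531
Time dilation: Δt = γτ₀ = 10.531 × 9.97 min = 105 min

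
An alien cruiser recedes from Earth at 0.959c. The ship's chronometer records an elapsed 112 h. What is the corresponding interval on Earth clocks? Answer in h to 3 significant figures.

γ = 1/√(1 − 0.959²) = 3.5285
Time dilation: Δt = γτ₀ = 3.5285 × 112 h = 395 h

Δt ≈ 395 h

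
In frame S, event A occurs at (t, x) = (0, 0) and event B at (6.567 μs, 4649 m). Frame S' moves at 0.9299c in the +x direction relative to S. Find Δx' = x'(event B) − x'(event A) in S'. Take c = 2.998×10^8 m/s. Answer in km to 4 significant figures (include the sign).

γ = 1/√(1 − 0.9299²) = 2.71878
Δx' = γ(Δx − vΔt) = 2.71878 × (4649 m − 0.9299×(2.998×10^8 m/s)×6.567×10^-6 s)
= 2.71878 × (2818.23 m) = 7.662 km

Δx' ≈ 7.662 km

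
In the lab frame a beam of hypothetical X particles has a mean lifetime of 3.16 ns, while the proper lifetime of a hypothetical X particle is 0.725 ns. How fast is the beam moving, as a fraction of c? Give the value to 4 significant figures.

γ = Δt/τ₀ = 3.16/0.725 = 4.35862
β = √(1 − 1/γ²) = √(1 − 1/4.35862²) = 0.9733

β ≈ 0.9733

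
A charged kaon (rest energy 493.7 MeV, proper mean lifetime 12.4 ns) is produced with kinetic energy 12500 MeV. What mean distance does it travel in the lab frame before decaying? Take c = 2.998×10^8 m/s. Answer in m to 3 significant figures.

d ≈ 97.8 m

γ = 1 + K/(m₀c²) = 1 + 12500/493.7 = 26.319
β = √(1 − 1/γ²) = 0.99928
Dilated lifetime: γτ₀ = 26.319 × 12.4 ns = 326.36 ns
d = βc·γτ₀ = 0.99928 × (2.998×10^8 m/s) × 3.2636×10^-7 s = 97.8 m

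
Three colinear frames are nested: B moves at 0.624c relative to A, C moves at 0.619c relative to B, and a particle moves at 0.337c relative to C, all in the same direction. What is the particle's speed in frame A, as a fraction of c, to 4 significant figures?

u ≈ 0.9474c

Compose boost 2: (0.619 + 0.624)/(1 + 0.619×0.624) = 1.243/1.38626 = 0.896660
Compose boost 3: (0.337 + 0.896660)/(1 + 0.337×0.896660) = 1.23366/1.30217 = 0.9474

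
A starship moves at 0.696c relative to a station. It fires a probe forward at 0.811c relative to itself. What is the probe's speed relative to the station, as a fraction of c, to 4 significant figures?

Relativistic velocity addition: u = (u' + v)/(1 + u'v/c²)
= (0.811 + 0.696)/(1 + 0.811×0.696) = 1.507/1.56446 = 0.9633

u ≈ 0.9633c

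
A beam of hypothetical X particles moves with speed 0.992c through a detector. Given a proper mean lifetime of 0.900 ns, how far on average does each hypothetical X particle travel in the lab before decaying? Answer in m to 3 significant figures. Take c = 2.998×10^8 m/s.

d ≈ 2.12 m

γ = 1/√(1 − 0.992²) = 7.9216
Dilated lifetime: Δt = γτ₀ = 7.9216 × 0.900 ns = 7.1294 ns
d = vΔt = 0.992c × 7.1294 ns = 2.9740×10^8 m/s × 7.1294×10^-9 s = 2.12 m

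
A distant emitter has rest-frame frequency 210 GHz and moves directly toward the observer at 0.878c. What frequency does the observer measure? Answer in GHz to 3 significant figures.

Relativistic Doppler: f_obs = f_src √((1+β)/(1−β))
= 210 × √(1.8780/0.12200) = 210 × 3.9234 = 824 GHz

f_obs ≈ 824 GHz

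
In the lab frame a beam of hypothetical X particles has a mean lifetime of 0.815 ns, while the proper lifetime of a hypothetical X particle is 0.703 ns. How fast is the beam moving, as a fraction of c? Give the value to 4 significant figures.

γ = Δt/τ₀ = 0.815/0.703 = 1.15932
β = √(1 − 1/γ²) = √(1 − 1/1.15932²) = 0.5059

β ≈ 0.5059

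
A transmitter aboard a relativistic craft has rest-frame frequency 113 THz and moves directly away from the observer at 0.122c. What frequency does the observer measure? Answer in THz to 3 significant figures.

Relativistic Doppler: f_obs = f_src √((1−β)/(1+β))
= 113 × √(0.87800/1.1220) = 113 × 0.88461 = 100 THz

f_obs ≈ 100 THz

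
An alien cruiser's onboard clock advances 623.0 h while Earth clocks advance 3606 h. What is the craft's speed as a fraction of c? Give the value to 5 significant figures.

γ = Δt/τ₀ = 3606/623.0 = 5.788122
β = √(1 − 1/γ²) = √(1 − 1/5.788122²) = 0.98496

β ≈ 0.98496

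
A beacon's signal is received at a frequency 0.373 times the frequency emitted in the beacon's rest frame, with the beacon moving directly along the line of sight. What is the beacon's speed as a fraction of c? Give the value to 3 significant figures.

β ≈ 0.756

f_obs/f_src = √((1−β)/(1+β)) = 0.373  ⇒  (1−β)/(1+β) = 0.13913
β = |1 − D²|/(1 + D²) = |1 − 0.13913|/(1 + 0.13913) = 0.756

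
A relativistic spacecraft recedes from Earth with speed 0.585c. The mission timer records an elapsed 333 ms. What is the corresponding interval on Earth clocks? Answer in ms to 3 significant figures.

γ = 1/√(1 − 0.585²) = 1.2330
Time dilation: Δt = γτ₀ = 1.2330 × 333 ms = 411 ms

Δt ≈ 411 ms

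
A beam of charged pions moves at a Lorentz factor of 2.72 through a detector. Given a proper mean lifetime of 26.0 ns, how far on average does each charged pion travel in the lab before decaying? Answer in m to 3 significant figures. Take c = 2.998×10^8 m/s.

β = √(1 − 1/γ²) = √(1 − 1/2.72²) = 0.92997
Dilated lifetime: Δt = γτ₀ = 2.72 × 26.0 ns = 70.720 ns
d = vΔt = 0.92997c × 70.720 ns = 2.7880×10^8 m/s × 7.0720×10^-8 s = 19.7 m

d ≈ 19.7 m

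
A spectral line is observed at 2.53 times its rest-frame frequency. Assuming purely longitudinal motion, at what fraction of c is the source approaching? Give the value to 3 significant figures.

f_obs/f_src = √((1+β)/(1−β)) = 2.53  ⇒  (1+β)/(1−β) = 6.4009
β = |1 − D²|/(1 + D²) = |1 − 6.4009|/(1 + 6.4009) = 0.730

β ≈ 0.730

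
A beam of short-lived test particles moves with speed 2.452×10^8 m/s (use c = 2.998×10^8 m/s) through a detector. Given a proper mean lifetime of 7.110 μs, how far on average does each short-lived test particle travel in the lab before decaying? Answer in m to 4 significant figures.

d ≈ 3030 m

β = v/c = 2.452×10^8 / 2.998×10^8 = 0.817879
γ = 1/√(1 − 0.817879²) = 1.73795
Dilated lifetime: Δt = γτ₀ = 1.73795 × 7.110 μs = 12.3568 μs
d = vΔt = 0.817879c × 12.3568 μs = 2.45200×10^8 m/s × 1.23568×10^-5 s = 3030 m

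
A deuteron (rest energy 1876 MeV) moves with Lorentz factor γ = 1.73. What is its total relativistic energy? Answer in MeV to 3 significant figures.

γ = 1.73 (given)
E = γm₀c² = 1.73 × 1876 MeV = 3250 MeV

E ≈ 3250 MeV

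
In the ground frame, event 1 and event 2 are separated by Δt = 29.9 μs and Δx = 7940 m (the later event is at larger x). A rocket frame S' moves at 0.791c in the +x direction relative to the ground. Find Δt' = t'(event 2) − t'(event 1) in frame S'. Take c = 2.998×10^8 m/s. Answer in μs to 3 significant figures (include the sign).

γ = 1/√(1 − 0.791²) = 1.6345
Δt' = γ(Δt − vΔx/c²) = 1.6345 × (29.9 μs − 0.791×7940 m / (2.998×10^8 m/s))
= 1.6345 × (8.9509 μs) = 14.6 μs

Δt' ≈ 14.6 μs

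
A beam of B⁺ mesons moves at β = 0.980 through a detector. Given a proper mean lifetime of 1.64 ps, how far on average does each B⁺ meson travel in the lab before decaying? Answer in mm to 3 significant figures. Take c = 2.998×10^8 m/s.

γ = 1/√(1 − 0.980²) = 5.0252
Dilated lifetime: Δt = γτ₀ = 5.0252 × 1.64 ps = 8.2413 ps
d = vΔt = 0.980c × 8.2413 ps = 2.9380×10^8 m/s × 8.2413×10^-12 s = 2.42 mm

d ≈ 2.42 mm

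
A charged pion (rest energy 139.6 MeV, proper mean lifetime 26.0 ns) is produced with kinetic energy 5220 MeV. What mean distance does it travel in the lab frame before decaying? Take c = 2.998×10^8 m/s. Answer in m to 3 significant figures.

γ = 1 + K/(m₀c²) = 1 + 5220/139.6 = 38.393
β = √(1 − 1/γ²) = 0.99966
Dilated lifetime: γτ₀ = 38.393 × 26.0 ns = 998.21 ns
d = βc·γτ₀ = 0.99966 × (2.998×10^8 m/s) × 9.9821×10^-7 s = 299 m

d ≈ 299 m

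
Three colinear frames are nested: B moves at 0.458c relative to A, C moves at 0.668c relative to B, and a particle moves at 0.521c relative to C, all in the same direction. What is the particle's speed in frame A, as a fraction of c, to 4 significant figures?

u ≈ 0.9545c

Compose boost 2: (0.668 + 0.458)/(1 + 0.668×0.458) = 1.126/1.30594 = 0.862212
Compose boost 3: (0.521 + 0.862212)/(1 + 0.521×0.862212) = 1.38321/1.44921 = 0.9545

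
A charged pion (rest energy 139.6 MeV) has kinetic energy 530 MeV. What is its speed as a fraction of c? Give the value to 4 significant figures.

γ = 1 + K/(m₀c²) = 1 + 530/139.6 = 4.79656
β = √(1 − 1/γ²) = 0.9780

β ≈ 0.9780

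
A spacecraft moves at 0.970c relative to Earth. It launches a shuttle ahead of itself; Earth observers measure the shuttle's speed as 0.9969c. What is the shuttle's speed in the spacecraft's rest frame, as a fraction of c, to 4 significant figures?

u' ≈ 0.8150c

Inverse velocity addition: u' = (u − v)/(1 − uv/c²)
= (0.9969 − 0.970)/(1 − 0.9969×0.970) = 0.02690/0.0330070 = 0.8150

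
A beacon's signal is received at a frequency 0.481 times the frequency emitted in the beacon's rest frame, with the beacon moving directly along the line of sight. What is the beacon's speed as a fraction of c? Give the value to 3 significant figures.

f_obs/f_src = √((1−β)/(1+β)) = 0.481  ⇒  (1−β)/(1+β) = 0.23136
β = |1 − D²|/(1 + D²) = |1 − 0.23136|/(1 + 0.23136) = 0.624

β ≈ 0.624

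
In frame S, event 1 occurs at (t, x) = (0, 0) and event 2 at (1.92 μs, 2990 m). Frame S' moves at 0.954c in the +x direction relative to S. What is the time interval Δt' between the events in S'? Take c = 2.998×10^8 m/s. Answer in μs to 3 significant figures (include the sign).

γ = 1/√(1 − 0.954²) = 3.3355
Δt' = γ(Δt − vΔx/c²) = 3.3355 × (1.92 μs − 0.954×2990 m / (2.998×10^8 m/s))
= 3.3355 × (-7.5945 μs) = -25.3 μs

Δt' ≈ -25.3 μs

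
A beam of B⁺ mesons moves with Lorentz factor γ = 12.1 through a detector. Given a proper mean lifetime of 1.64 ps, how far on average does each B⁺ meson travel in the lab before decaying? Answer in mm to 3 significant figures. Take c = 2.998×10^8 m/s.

d ≈ 5.93 mm

β = √(1 − 1/γ²) = √(1 − 1/12.1²) = 0.99658
Dilated lifetime: Δt = γτ₀ = 12.1 × 1.64 ps = 19.844 ps
d = vΔt = 0.99658c × 19.844 ps = 2.9877×10^8 m/s × 1.9844×10^-11 s = 5.93 mm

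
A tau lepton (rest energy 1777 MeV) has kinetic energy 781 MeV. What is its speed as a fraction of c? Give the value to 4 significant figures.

γ = 1 + K/(m₀c²) = 1 + 781/1777 = 1.43950
β = √(1 − 1/γ²) = 0.7193

β ≈ 0.7193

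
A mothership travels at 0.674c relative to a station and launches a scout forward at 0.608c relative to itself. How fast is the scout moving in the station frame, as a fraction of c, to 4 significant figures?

u ≈ 0.9094c

Compose boost 2: (0.608 + 0.674)/(1 + 0.608×0.674) = 1.282/1.40979 = 0.9094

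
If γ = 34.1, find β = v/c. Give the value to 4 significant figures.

β = √(1 − 1/γ²) = √(1 − 1/34.1²) = √(0.999140) = 0.9996

β ≈ 0.9996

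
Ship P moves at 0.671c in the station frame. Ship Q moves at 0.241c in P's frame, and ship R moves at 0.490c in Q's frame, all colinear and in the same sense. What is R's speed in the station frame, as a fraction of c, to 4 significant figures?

u ≈ 0.9208c

Compose boost 2: (0.241 + 0.671)/(1 + 0.241×0.671) = 0.9120/1.16171 = 0.785049
Compose boost 3: (0.490 + 0.785049)/(1 + 0.490×0.785049) = 1.27505/1.38467 = 0.9208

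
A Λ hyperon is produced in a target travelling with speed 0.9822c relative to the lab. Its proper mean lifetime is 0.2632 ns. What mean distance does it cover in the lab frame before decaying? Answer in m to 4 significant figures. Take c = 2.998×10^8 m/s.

d ≈ 0.4126 m

γ = 1/√(1 − 0.9822²) = 5.32373
Dilated lifetime: Δt = γτ₀ = 5.32373 × 0.2632 ns = 1.40121 ns
d = vΔt = 0.9822c × 1.40121 ns = 2.94464×10^8 m/s × 1.40121×10^-9 s = 0.4126 m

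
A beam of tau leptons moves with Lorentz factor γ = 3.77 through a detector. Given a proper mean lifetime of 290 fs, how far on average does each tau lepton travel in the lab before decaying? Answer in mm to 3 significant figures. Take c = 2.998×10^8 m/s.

d ≈ 0.316 mm

β = √(1 − 1/γ²) = √(1 − 1/3.77²) = 0.96418
Dilated lifetime: Δt = γτ₀ = 3.77 × 290 fs = 1093.3 fs
d = vΔt = 0.96418c × 1093.3 fs = 2.8906×10^8 m/s × 1.0933×10^-12 s = 0.316 mm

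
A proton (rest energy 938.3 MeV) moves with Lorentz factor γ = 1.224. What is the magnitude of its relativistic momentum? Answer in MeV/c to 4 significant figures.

p ≈ 662.3 MeV/c

β = √(1 − 1/γ²) = √(1 − 1/1.224²) = 0.576647
p = γβm₀c = 1.224 × 0.576647 × 938.3 MeV/c = 662.3 MeV/c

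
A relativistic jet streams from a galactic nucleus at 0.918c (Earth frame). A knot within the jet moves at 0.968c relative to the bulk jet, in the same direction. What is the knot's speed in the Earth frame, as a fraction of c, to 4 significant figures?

Relativistic velocity addition: u = (u' + v)/(1 + u'v/c²)
= (0.968 + 0.918)/(1 + 0.968×0.918) = 1.886/1.88862 = 0.9986

u ≈ 0.9986c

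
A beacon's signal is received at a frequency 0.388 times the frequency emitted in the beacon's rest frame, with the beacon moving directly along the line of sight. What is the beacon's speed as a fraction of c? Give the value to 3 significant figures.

f_obs/f_src = √((1−β)/(1+β)) = 0.388  ⇒  (1−β)/(1+β) = 0.15054
β = |1 − D²|/(1 + D²) = |1 − 0.15054|/(1 + 0.15054) = 0.738

β ≈ 0.738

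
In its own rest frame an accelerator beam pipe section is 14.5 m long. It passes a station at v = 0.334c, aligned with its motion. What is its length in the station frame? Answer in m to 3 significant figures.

L ≈ 13.7 m

γ = 1/√(1 − 0.334²) = 1.0609
Length contraction: L = L₀/γ = 14.5/1.0609 = 13.7 m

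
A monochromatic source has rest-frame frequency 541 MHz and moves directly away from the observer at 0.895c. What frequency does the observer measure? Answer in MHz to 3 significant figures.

Relativistic Doppler: f_obs = f_src √((1−β)/(1+β))
= 541 × √(0.10500/1.8950) = 541 × 0.23539 = 127 MHz

f_obs ≈ 127 MHz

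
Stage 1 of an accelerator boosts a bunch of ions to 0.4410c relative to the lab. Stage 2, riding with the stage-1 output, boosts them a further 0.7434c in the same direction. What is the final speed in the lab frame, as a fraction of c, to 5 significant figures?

Compose boost 2: (0.7434 + 0.4410)/(1 + 0.7434×0.4410) = 1.1844/1.327839 = 0.89198

u ≈ 0.89198c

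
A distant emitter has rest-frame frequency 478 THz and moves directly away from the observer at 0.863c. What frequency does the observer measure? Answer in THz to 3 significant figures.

Relativistic Doppler: f_obs = f_src √((1−β)/(1+β))
= 478 × √(0.13700/1.8630) = 478 × 0.27118 = 130 THz

f_obs ≈ 130 THz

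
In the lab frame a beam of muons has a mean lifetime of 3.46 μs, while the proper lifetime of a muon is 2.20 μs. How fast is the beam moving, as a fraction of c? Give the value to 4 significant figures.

γ = Δt/τ₀ = 3.46/2.20 = 1.57273
β = √(1 − 1/γ²) = √(1 − 1/1.57273²) = 0.7718

β ≈ 0.7718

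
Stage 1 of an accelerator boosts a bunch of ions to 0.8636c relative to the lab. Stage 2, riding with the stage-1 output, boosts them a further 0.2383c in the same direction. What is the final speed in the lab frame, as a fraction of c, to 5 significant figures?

u ≈ 0.91384c

Compose boost 2: (0.2383 + 0.8636)/(1 + 0.2383×0.8636) = 1.1019/1.205796 = 0.91384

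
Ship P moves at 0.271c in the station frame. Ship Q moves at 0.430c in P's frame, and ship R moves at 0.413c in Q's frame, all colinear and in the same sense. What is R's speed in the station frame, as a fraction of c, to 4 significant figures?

Compose boost 2: (0.430 + 0.271)/(1 + 0.430×0.271) = 0.7010/1.11653 = 0.627838
Compose boost 3: (0.413 + 0.627838)/(1 + 0.413×0.627838) = 1.04084/1.25930 = 0.8265

u ≈ 0.8265c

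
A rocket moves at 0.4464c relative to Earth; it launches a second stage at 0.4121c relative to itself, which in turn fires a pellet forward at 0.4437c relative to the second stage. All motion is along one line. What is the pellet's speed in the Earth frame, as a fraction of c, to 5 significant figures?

Compose boost 2: (0.4121 + 0.4464)/(1 + 0.4121×0.4464) = 0.85850/1.183961 = 0.7251081
Compose boost 3: (0.4437 + 0.7251081)/(1 + 0.4437×0.7251081) = 1.168808/1.321730 = 0.88430

u ≈ 0.88430c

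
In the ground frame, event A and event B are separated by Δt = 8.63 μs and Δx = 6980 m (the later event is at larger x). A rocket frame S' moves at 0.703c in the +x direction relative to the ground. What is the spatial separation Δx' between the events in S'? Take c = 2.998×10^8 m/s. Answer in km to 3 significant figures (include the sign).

γ = 1/√(1 − 0.703²) = 1.4061
Δx' = γ(Δx − vΔt) = 1.4061 × (6980 m − 0.703×(2.998×10^8 m/s)×8.63×10^-6 s)
= 1.4061 × (5161.1 m) = 7.26 km

Δx' ≈ 7.26 km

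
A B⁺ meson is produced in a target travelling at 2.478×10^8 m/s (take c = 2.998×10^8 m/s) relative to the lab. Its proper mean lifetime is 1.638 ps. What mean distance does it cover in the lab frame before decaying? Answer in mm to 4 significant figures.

β = v/c = 2.478×10^8 / 2.998×10^8 = 0.826551
γ = 1/√(1 − 0.826551²) = 1.77664
Dilated lifetime: Δt = γτ₀ = 1.77664 × 1.638 ps = 2.91013 ps
d = vΔt = 0.826551c × 2.91013 ps = 2.47800×10^8 m/s × 2.91013×10^-12 s = 0.7211 mm

d ≈ 0.7211 mm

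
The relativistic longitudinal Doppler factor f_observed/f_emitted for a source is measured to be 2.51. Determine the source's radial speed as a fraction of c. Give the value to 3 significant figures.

β ≈ 0.726

f_obs/f_src = √((1+β)/(1−β)) = 2.51  ⇒  (1+β)/(1−β) = 6.3001
β = |1 − D²|/(1 + D²) = |1 − 6.3001|/(1 + 6.3001) = 0.726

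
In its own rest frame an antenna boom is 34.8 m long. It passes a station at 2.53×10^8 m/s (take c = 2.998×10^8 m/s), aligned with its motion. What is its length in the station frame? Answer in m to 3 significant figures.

L ≈ 18.7 m

β = v/c = 2.53×10^8 / 2.998×10^8 = 0.84390
γ = 1/√(1 − 0.84390²) = 1.8639
Length contraction: L = L₀/γ = 34.8/1.8639 = 18.7 m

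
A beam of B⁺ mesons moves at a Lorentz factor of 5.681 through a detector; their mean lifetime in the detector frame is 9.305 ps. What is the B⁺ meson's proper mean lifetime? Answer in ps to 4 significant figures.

γ = 5.681 (given)
Proper time: τ₀ = Δt/γ = 9.305/5.681 = 1.638 ps

τ₀ ≈ 1.638 ps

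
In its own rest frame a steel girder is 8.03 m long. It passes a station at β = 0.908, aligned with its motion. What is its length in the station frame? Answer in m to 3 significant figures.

L ≈ 3.36 m

γ = 1/√(1 − 0.908²) = 2.3868
Length contraction: L = L₀/γ = 8.03/2.3868 = 3.36 m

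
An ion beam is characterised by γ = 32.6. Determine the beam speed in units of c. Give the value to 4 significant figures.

β ≈ 0.9995

β = √(1 − 1/γ²) = √(1 − 1/32.6²) = √(0.999059) = 0.9995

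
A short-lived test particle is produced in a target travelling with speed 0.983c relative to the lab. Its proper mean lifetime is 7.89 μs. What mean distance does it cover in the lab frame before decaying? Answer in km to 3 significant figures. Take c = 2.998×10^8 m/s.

d ≈ 12.7 km

γ = 1/√(1 − 0.983²) = 5.4465
Dilated lifetime: Δt = γτ₀ = 5.4465 × 7.89 μs = 42.973 μs
d = vΔt = 0.983c × 42.973 μs = 2.9470×10^8 m/s × 4.2973×10^-5 s = 12.7 km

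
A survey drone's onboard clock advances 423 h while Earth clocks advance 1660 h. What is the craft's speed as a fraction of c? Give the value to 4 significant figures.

γ = Δt/τ₀ = 1660/423 = 3.92435
β = √(1 − 1/γ²) = √(1 − 1/3.92435²) = 0.9670

β ≈ 0.9670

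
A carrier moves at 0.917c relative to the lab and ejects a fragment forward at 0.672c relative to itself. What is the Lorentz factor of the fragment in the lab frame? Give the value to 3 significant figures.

γ ≈ 5.47

u_lab = (0.672 + 0.917)/(1 + 0.672×0.917) = 1.589/1.61622 = 0.983156
γ = 1/√(1 − 0.983156²) = 5.47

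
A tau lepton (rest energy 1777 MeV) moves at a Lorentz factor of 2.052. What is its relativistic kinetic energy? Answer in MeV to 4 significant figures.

K ≈ 1869 MeV

γ = 2.052 (given)
K = (γ − 1)m₀c² = (2.052 − 1) × 1777 MeV = 1.05200 × 1777 MeV = 1869 MeV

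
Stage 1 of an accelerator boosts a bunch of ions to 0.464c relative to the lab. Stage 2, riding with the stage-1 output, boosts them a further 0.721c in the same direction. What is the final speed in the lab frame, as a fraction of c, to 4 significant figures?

u ≈ 0.8879c

Compose boost 2: (0.721 + 0.464)/(1 + 0.721×0.464) = 1.185/1.33454 = 0.8879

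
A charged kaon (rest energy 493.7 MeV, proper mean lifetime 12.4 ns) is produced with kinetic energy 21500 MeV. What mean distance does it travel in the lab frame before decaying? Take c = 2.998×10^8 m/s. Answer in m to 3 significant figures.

γ = 1 + K/(m₀c²) = 1 + 21500/493.7 = 44.549
β = √(1 − 1/γ²) = 0.99975
Dilated lifetime: γτ₀ = 44.549 × 12.4 ns = 552.40 ns
d = βc·γτ₀ = 0.99975 × (2.998×10^8 m/s) × 5.5240×10^-7 s = 166 m

d ≈ 166 m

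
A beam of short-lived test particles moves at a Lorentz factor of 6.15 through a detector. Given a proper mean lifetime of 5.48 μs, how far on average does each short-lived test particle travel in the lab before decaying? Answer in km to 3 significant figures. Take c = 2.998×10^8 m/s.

d ≈ 9.97 km

β = √(1 − 1/γ²) = √(1 − 1/6.15²) = 0.98669
Dilated lifetime: Δt = γτ₀ = 6.15 × 5.48 μs = 33.702 μs
d = vΔt = 0.98669c × 33.702 μs = 2.9581×10^8 m/s × 3.3702×10^-5 s = 9.97 km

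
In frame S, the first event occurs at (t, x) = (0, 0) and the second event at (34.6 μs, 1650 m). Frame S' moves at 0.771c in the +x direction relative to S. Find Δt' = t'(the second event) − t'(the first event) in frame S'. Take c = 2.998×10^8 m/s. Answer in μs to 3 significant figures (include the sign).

γ = 1/√(1 − 0.771²) = 1.5703
Δt' = γ(Δt − vΔx/c²) = 1.5703 × (34.6 μs − 0.771×1650 m / (2.998×10^8 m/s))
= 1.5703 × (30.357 μs) = 47.7 μs

Δt' ≈ 47.7 μs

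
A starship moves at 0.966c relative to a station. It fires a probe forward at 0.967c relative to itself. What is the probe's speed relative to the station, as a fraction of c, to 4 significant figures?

u ≈ 0.9994c

Relativistic velocity addition: u = (u' + v)/(1 + u'v/c²)
= (0.967 + 0.966)/(1 + 0.967×0.966) = 1.933/1.93412 = 0.9994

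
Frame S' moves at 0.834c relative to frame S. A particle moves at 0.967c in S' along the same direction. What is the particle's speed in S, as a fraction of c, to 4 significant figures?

Relativistic velocity addition: u = (u' + v)/(1 + u'v/c²)
= (0.967 + 0.834)/(1 + 0.967×0.834) = 1.801/1.80648 = 0.9970

u ≈ 0.9970c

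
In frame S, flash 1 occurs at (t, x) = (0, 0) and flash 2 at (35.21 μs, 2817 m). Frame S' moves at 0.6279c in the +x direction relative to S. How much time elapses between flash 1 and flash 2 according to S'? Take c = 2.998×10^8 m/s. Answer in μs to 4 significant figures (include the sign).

Δt' ≈ 37.66 μs

γ = 1/√(1 − 0.6279²) = 1.28486
Δt' = γ(Δt − vΔx/c²) = 1.28486 × (35.21 μs − 0.6279×2817 m / (2.998×10^8 m/s))
= 1.28486 × (29.3101 μs) = 37.66 μs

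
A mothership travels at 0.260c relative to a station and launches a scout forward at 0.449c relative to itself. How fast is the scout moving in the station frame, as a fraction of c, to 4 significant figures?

u ≈ 0.6349c

Compose boost 2: (0.449 + 0.260)/(1 + 0.449×0.260) = 0.7090/1.11674 = 0.6349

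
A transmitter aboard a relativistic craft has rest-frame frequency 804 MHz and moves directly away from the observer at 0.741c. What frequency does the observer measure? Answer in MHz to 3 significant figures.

Relativistic Doppler: f_obs = f_src √((1−β)/(1+β))
= 804 × √(0.25900/1.7410) = 804 × 0.38570 = 310 MHz

f_obs ≈ 310 MHz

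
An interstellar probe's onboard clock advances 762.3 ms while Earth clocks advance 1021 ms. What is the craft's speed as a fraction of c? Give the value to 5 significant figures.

γ = Δt/τ₀ = 1021/762.3 = 1.339368
β = √(1 − 1/γ²) = √(1 − 1/1.339368²) = 0.66525

β ≈ 0.66525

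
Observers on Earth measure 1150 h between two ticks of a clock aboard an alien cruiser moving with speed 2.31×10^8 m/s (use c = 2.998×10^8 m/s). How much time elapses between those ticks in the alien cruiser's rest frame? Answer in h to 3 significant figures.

β = v/c = 2.31×10^8 / 2.998×10^8 = 0.77051
γ = 1/√(1 − 0.77051²) = 1.5688
Proper time: τ₀ = Δt/γ = 1150/1.5688 = 733 h

τ₀ ≈ 733 h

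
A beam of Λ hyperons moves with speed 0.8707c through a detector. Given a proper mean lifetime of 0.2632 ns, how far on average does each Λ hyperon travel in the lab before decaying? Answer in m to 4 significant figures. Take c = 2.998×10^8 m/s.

γ = 1/√(1 − 0.8707²) = 2.03329
Dilated lifetime: Δt = γτ₀ = 2.03329 × 0.2632 ns = 0.535161 ns
d = vΔt = 0.8707c × 0.535161 ns = 2.61036×10^8 m/s × 5.35161×10^-10 s = 0.1397 m

d ≈ 0.1397 m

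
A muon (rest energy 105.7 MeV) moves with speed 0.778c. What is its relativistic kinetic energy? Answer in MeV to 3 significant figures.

K ≈ 62.5 MeV

γ = 1/√(1 − 0.778²) = 1.5917
K = (γ − 1)m₀c² = (1.5917 − 1) × 105.7 MeV = 0.59169 × 105.7 MeV = 62.5 MeV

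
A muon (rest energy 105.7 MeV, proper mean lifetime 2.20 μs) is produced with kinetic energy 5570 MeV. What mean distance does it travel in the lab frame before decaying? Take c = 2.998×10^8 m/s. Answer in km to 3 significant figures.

γ = 1 + K/(m₀c²) = 1 + 5570/105.7 = 53.696
β = √(1 − 1/γ²) = 0.99983
Dilated lifetime: γτ₀ = 53.696 × 2.20 μs = 118.13 μs
d = βc·γτ₀ = 0.99983 × (2.998×10^8 m/s) × 0.00011813 s = 35.4 km

d ≈ 35.4 km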